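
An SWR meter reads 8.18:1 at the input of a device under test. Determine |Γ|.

|Γ| ≈ 0.782

|Γ| = (S − 1)/(S + 1) = (8.18 − 1)/(8.18 + 1) = 7.18/9.18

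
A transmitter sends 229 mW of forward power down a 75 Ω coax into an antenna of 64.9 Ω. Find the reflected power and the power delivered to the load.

Γ = (64.9 − 75)/(64.9 + 75) = -0.0722
|Γ|² = 0.00521
P_refl = |Γ|²·P_inc = 1.19 mW, P_del = (1 − |Γ|²)·P_inc = 228 mW

P_reflected ≈ 1.19 mW; P_delivered ≈ 228 mW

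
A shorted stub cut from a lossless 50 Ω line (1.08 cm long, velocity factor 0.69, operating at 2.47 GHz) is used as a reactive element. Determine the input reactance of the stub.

λ = v/f = 0.69·c / 2.47 GHz = 0.0838 m
βl = 2π·l/λ = 2π × 0.129 = 46.4°
tan(βl) = 1.05
For a shorted stub, Z_in = jZ_0·tan(βl)

X_in ≈ 52.5 Ω (inductive)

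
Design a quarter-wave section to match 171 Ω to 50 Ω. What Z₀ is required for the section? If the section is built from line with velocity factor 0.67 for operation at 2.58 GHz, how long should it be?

Z_qwt ≈ 92.5 Ω; length ≈ 1.95 cm

Z_qwt = √(Z_0·R_L) = √(50 × 171) = √8550
λ = 0.67·c/f = 0.0779 m, so l = λ/4 = 0.0195 m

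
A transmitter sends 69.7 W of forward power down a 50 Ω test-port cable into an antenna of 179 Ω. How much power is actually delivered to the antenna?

Γ = (179 − 50)/(179 + 50) = 0.563
|Γ|² = 0.317
P_refl = |Γ|²·P_inc = 22.1 W, P_del = (1 − |Γ|²)·P_inc = 47.6 W

P_delivered ≈ 47.6 W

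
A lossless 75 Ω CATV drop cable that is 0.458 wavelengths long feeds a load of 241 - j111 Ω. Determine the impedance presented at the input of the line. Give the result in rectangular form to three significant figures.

βl = 2π × 0.458 = 165°
tan(βl) = tan(165°) = -0.27
Z_in = Z_0·(Z_L + jZ_0·tanβl)/(Z_0 + jZ_L·tanβl)
     = 75·(241 − j131)/(45 − j65.1)

Z_in ≈ 232 + j117 Ω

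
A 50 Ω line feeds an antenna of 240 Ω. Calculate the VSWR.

VSWR ≈ 4.8

Γ = (240 − 50)/(240 + 50) = 0.655
VSWR = (1 + 0.655)/(1 − 0.655)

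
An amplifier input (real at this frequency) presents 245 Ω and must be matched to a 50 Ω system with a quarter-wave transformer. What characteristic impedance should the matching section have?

Z_qwt ≈ 111 Ω

Z_qwt = √(Z_0·R_L) = √(50 × 245) = √12250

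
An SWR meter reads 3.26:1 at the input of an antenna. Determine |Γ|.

|Γ| ≈ 0.531

|Γ| = (S − 1)/(S + 1) = (3.26 − 1)/(3.26 + 1) = 2.26/4.26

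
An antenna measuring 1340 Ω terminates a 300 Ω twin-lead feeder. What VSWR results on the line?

Γ = (1340 − 300)/(1340 + 300) = 0.634
VSWR = (1 + 0.634)/(1 − 0.634)

VSWR ≈ 4.47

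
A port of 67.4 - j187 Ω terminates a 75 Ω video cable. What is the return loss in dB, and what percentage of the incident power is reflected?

Γ = (-7.6 − j187)/(142.4 − j187), |Γ| = 0.796
RL = −20·log₁₀(0.796) = 1.98 dB
P_refl/P_inc = |Γ|² = 0.634

RL ≈ 1.98 dB; 63.4% of incident power reflected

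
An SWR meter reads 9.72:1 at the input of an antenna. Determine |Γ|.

|Γ| ≈ 0.813

|Γ| = (S − 1)/(S + 1) = (9.72 − 1)/(9.72 + 1) = 8.72/10.7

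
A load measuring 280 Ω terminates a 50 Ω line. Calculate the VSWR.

VSWR ≈ 5.6

For a purely resistive load, VSWR = R_L/Z_0 or Z_0/R_L (whichever > 1) = 280/50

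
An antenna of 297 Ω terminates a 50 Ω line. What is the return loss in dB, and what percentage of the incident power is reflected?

RL ≈ 2.95 dB; 50.7% of incident power reflected

Γ = (297 − 50)/(297 + 50) = 0.712
RL = −20·log₁₀(0.712) = 2.95 dB
P_refl/P_inc = |Γ|² = 0.507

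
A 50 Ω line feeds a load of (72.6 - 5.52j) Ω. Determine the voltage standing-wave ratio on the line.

VSWR ≈ 1.47

Γ = (Z_L − Z_0)/(Z_L + Z_0) = (22.6 − j5.52)/(122.6 − j5.52)
|Γ| = 23.3/123 = 0.19
VSWR = (1 + |Γ|)/(1 − |Γ|) = 1.19/0.81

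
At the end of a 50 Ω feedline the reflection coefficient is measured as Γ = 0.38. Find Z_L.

Z_L ≈ 111 Ω

Z_L = Z_0·(1 + Γ)/(1 − Γ) = 50·(1.38)/(0.62)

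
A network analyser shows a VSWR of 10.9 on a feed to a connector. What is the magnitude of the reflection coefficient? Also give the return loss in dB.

|Γ| ≈ 0.832; return loss ≈ 1.6 dB

|Γ| = (S − 1)/(S + 1) = (10.9 − 1)/(10.9 + 1) = 9.9/11.9
RL = −20·log₁₀|Γ| = −20·log₁₀(0.832)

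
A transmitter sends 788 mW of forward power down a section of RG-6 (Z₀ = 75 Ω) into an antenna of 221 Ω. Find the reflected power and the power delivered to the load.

Γ = (221 − 75)/(221 + 75) = 0.493
|Γ|² = 0.243
P_refl = |Γ|²·P_inc = 192 mW, P_del = (1 − |Γ|²)·P_inc = 596 mW

P_reflected ≈ 192 mW; P_delivered ≈ 596 mW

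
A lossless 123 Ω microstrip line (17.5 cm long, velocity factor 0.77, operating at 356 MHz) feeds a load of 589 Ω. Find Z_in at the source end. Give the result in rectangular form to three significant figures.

λ = v/f = 0.77·c / 356 MHz = 0.649 m
βl = 2π·l/λ = 2π × 0.27 = 97.1°
tan(βl) = tan(97.1°) = -8.04
Z_in = Z_0·(Z_L + jZ_0·tanβl)/(Z_0 + jZ_L·tanβl)
     = 123·(589 − j989)/(123 − j4730)

Z_in ≈ 26.1 + j14.6 Ω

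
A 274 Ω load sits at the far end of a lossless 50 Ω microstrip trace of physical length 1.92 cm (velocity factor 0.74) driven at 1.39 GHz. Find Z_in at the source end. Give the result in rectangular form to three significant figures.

Z_in ≈ 18.7 − j49.5 Ω

λ = v/f = 0.74·c / 1.39 GHz = 0.16 m
βl = 2π·l/λ = 2π × 0.12 = 43.3°
tan(βl) = tan(43.3°) = 0.942
Z_in = Z_0·(Z_L + jZ_0·tanβl)/(Z_0 + jZ_L·tanβl)
     = 50·(274 + j47.1)/(50 + j258)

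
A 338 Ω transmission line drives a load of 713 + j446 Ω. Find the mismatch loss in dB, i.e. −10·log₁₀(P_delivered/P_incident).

mismatch loss ≈ 1.31 dB

Γ = (375 + j446)/(1051 + j446), |Γ| = 0.51
|Γ|² = 0.26, so P_del/P_inc = 1 − |Γ|² = 0.74
ML = −10·log₁₀(1 − |Γ|²)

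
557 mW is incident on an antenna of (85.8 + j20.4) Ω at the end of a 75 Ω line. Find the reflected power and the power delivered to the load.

|Γ| = |(10.8 + j20.4)/(160.8 + j20.4)| = 0.142
|Γ|² = 0.0203
P_refl = |Γ|²·P_inc = 11.3 mW, P_del = (1 − |Γ|²)·P_inc = 546 mW

P_reflected ≈ 11.3 mW; P_delivered ≈ 546 mW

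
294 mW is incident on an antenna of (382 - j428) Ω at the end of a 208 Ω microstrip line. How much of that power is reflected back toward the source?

|Γ| = |(174 − j428)/(590 − j428)| = 0.634
|Γ|² = 0.402
P_refl = |Γ|²·P_inc = 118 mW, P_del = (1 − |Γ|²)·P_inc = 176 mW

P_reflected ≈ 118 mW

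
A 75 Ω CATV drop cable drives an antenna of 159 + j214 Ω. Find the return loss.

Γ = (84 + j214)/(234 + j214), |Γ| = 0.725
RL = −20·log₁₀|Γ| = −20·log₁₀(0.725)

RL ≈ 2.79 dB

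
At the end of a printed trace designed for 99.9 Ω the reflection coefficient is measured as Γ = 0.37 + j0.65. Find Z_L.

Z_L ≈ 53.7 + j158 Ω

Z_L = Z_0·(1 + Γ)/(1 − Γ) = 99.9·(1.37 + j0.65)/(0.63 − j0.65)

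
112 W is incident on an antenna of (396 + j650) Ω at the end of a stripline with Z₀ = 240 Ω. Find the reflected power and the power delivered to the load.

P_reflected ≈ 60.5 W; P_delivered ≈ 51.5 W

|Γ| = |(156 + j650)/(636 + j650)| = 0.735
|Γ|² = 0.54
P_refl = |Γ|²·P_inc = 60.5 W, P_del = (1 − |Γ|²)·P_inc = 51.5 W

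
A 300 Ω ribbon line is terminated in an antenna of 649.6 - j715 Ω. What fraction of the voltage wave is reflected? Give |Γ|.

|Γ| ≈ 0.67

Γ = (Z_L − Z_0)/(Z_L + Z_0) = (349.6 − j715)/(949.6 − j715)
|Γ| = 796/1190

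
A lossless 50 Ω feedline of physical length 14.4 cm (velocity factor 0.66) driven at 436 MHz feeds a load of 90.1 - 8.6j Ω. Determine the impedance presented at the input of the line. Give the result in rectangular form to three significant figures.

λ = v/f = 0.66·c / 436 MHz = 0.454 m
βl = 2π·l/λ = 2π × 0.317 = 114°
tan(βl) = tan(114°) = -2.23
Z_in = Z_0·(Z_L + jZ_0·tanβl)/(Z_0 + jZ_L·tanβl)
     = 50·(90.1 − j120)/(30.8 − j201)

Z_in ≈ 32.6 + j17.4 Ω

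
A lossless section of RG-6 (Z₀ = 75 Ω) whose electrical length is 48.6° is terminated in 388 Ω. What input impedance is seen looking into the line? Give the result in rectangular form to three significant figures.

Z_in ≈ 25 − j61.9 Ω

tan(βl) = tan(48.6°) = 1.13
Z_in = Z_0·(Z_L + jZ_0·tanβl)/(Z_0 + jZ_L·tanβl)
     = 75·(388 + j85.1)/(75 + j440)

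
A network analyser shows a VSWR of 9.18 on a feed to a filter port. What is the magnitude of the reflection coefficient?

|Γ| = (S − 1)/(S + 1) = (9.18 − 1)/(9.18 + 1) = 8.18/10.2

|Γ| ≈ 0.804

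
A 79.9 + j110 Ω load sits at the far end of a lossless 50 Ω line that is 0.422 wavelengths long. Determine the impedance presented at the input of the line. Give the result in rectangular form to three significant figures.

Z_in ≈ 18.8 + j45.7 Ω

βl = 2π × 0.422 = 152°
tan(βl) = tan(152°) = -0.534
Z_in = Z_0·(Z_L + jZ_0·tanβl)/(Z_0 + jZ_L·tanβl)
     = 50·(79.9 + j83.3)/(109 − j42.6)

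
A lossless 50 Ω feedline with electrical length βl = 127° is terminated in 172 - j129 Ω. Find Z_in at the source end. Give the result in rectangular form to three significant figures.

Z_in ≈ 17.8 + j47.1 Ω

tan(βl) = tan(127°) = -1.33
Z_in = Z_0·(Z_L + jZ_0·tanβl)/(Z_0 + jZ_L·tanβl)
     = 50·(172 − j195)/(-121 − j228)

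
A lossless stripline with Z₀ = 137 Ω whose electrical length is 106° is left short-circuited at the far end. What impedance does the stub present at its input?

tan(βl) = -3.49
For a short-circuited stub, Z_in = jZ_0·tan(βl)

Z_in ≈ −j478 Ω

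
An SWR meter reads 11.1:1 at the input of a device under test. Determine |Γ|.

|Γ| ≈ 0.835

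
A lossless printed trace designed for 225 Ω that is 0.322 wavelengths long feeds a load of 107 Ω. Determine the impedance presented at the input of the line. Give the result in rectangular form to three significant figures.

βl = 2π × 0.322 = 116°
tan(βl) = tan(116°) = -2.06
Z_in = Z_0·(Z_L + jZ_0·tanβl)/(Z_0 + jZ_L·tanβl)
     = 225·(107 − j463)/(225 − j220)

Z_in ≈ 286 − j183 Ω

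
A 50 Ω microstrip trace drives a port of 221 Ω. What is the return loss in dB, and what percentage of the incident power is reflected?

RL ≈ 4 dB; 39.8% of incident power reflected

Γ = (221 − 50)/(221 + 50) = 0.631
RL = −20·log₁₀(0.631) = 4 dB
P_refl/P_inc = |Γ|² = 0.398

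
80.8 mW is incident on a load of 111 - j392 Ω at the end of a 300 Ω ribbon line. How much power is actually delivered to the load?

P_delivered ≈ 33.4 mW

|Γ| = |(-189 − j392)/(411 − j392)| = 0.766
|Γ|² = 0.587
P_refl = |Γ|²·P_inc = 47.4 mW, P_del = (1 − |Γ|²)·P_inc = 33.4 mW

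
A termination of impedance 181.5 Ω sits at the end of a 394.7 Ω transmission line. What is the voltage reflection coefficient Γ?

Γ = -0.37

Γ = (Z_L − Z_0)/(Z_L + Z_0) = (181.5 − 394.7)/(181.5 + 394.7) = -213.2/576.2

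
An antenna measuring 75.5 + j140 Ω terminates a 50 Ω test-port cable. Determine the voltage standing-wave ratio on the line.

Γ = (Z_L − Z_0)/(Z_L + Z_0) = (25.5 + j140)/(125.5 + j140)
|Γ| = 142/188 = 0.757
VSWR = (1 + |Γ|)/(1 − |Γ|) = 1.76/0.243

VSWR ≈ 7.23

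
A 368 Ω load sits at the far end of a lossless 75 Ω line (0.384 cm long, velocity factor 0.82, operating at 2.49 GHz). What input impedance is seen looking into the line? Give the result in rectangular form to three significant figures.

Z_in ≈ 157 − j173 Ω

λ = v/f = 0.82·c / 2.49 GHz = 0.0988 m
βl = 2π·l/λ = 2π × 0.0389 = 14°
tan(βl) = tan(14°) = 0.249
Z_in = Z_0·(Z_L + jZ_0·tanβl)/(Z_0 + jZ_L·tanβl)
     = 75·(368 + j18.7)/(75 + j91.7)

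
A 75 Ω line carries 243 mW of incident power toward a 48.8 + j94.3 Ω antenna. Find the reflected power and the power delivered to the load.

P_reflected ≈ 96.1 mW; P_delivered ≈ 147 mW

|Γ| = |(-26.2 + j94.3)/(123.8 + j94.3)| = 0.629
|Γ|² = 0.396
P_refl = |Γ|²·P_inc = 96.1 mW, P_del = (1 − |Γ|²)·P_inc = 147 mW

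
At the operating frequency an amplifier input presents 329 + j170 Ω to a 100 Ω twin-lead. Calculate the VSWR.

Γ = (Z_L − Z_0)/(Z_L + Z_0) = (229 + j170)/(429 + j170)
|Γ| = 285/461 = 0.618
VSWR = (1 + |Γ|)/(1 − |Γ|) = 1.62/0.382

VSWR ≈ 4.24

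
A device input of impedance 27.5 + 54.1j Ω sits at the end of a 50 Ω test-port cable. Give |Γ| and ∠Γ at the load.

Γ ≈ 0.62 ∠ 77.7°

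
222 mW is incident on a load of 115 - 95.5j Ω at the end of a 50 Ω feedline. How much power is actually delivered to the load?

|Γ| = |(65 − j95.5)/(165 − j95.5)| = 0.606
|Γ|² = 0.367
P_refl = |Γ|²·P_inc = 81.5 mW, P_del = (1 − |Γ|²)·P_inc = 140 mW

P_delivered ≈ 140 mW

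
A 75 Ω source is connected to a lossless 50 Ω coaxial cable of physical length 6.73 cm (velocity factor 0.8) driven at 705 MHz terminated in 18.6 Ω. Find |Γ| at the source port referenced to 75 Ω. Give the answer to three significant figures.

|Γ| ≈ 0.348

λ = v/f = 0.8·c / 705 MHz = 0.34 m
βl = 2π·l/λ = 2π × 0.198 = 71.2°
tan(βl) = 2.93
Z_in = Z_0·(Z_L + jZ_0·tanβl)/(Z_0 + jZ_L·tanβl) = 81.5 + j57.7 Ω
Γ_s = (Z_in − Z_s)/(Z_in + Z_s) = (6.53 + j57.7)/(157 + j57.7), |Γ_s| = 0.348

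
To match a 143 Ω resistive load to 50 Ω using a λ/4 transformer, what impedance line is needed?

Z_qwt = √(Z_0·R_L) = √(50 × 143) = √7150

Z_qwt ≈ 84.6 Ω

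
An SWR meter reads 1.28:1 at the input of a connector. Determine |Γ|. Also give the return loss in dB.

|Γ| ≈ 0.123; return loss ≈ 18.2 dB

|Γ| = (S − 1)/(S + 1) = (1.28 − 1)/(1.28 + 1) = 0.28/2.28
RL = −20·log₁₀|Γ| = −20·log₁₀(0.123)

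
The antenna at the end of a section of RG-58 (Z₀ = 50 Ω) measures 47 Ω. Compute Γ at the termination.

Γ = -0.0309

Γ = (Z_L − Z_0)/(Z_L + Z_0) = (47 − 50)/(47 + 50) = -3/97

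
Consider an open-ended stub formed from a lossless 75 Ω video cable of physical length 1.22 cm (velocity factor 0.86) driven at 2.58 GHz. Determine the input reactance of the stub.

λ = v/f = 0.86·c / 2.58 GHz = 0.1 m
βl = 2π·l/λ = 2π × 0.122 = 43.9°
tan(βl) = 0.963
For an open-ended stub, Z_in = −jZ_0·cot(βl) = −jZ_0/tan(βl)

X_in ≈ -77.9 Ω (capacitive)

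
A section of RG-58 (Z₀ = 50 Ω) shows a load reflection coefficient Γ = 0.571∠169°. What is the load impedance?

Z_L = Z_0·(1 + Γ)/(1 − Γ) = 50·(0.439 + j0.109)/(1.56 − j0.109)

Z_L ≈ 13.8 + j4.45 Ω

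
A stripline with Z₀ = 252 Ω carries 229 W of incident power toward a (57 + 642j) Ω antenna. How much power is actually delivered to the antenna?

|Γ| = |(-195 + j642)/(309 + j642)| = 0.942
|Γ|² = 0.887
P_refl = |Γ|²·P_inc = 203 W, P_del = (1 − |Γ|²)·P_inc = 25.9 W

P_delivered ≈ 25.9 W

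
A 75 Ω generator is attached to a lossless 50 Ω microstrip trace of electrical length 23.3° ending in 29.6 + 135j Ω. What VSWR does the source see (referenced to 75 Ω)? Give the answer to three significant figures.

tan(βl) = 0.431
Z_in = Z_0·(Z_L + jZ_0·tanβl)/(Z_0 + jZ_L·tanβl) = 383 − j361 Ω
Γ_s = (Z_in − Z_s)/(Z_in + Z_s) = (308 − j361)/(458 − j361), |Γ_s| = 0.814
VSWR = (1 + |Γ_s|)/(1 − |Γ_s|)

VSWR ≈ 9.74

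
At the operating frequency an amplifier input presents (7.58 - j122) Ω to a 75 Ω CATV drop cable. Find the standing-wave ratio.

Γ = (Z_L − Z_0)/(Z_L + Z_0) = (-67.42 − j122)/(82.58 − j122)
|Γ| = 139/147 = 0.946
VSWR = (1 + |Γ|)/(1 − |Γ|) = 1.95/0.0538

VSWR ≈ 36.1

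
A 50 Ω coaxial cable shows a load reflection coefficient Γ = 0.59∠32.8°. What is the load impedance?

Z_L ≈ 91.5 + j89.7 Ω

Z_L = Z_0·(1 + Γ)/(1 − Γ) = 50·(1.5 + j0.32)/(0.504 − j0.32)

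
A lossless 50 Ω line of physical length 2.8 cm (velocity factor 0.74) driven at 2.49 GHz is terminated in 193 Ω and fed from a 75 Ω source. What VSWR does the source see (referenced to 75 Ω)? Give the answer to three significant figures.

λ = v/f = 0.74·c / 2.49 GHz = 0.0892 m
βl = 2π·l/λ = 2π × 0.314 = 113°
tan(βl) = -2.35
Z_in = Z_0·(Z_L + jZ_0·tanβl)/(Z_0 + jZ_L·tanβl) = 15.1 + j19.6 Ω
Γ_s = (Z_in − Z_s)/(Z_in + Z_s) = (-59.9 + j19.6)/(90.1 + j19.6), |Γ_s| = 0.683
VSWR = (1 + |Γ_s|)/(1 − |Γ_s|)

VSWR ≈ 5.31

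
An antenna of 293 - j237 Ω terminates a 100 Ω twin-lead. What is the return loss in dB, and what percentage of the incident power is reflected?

RL ≈ 3.53 dB; 44.4% of incident power reflected

Γ = (193 − j237)/(393 − j237), |Γ| = 0.666
RL = −20·log₁₀(0.666) = 3.53 dB
P_refl/P_inc = |Γ|² = 0.444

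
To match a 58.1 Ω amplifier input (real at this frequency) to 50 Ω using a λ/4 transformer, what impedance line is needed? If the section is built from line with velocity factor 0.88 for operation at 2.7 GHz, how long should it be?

Z_qwt ≈ 53.9 Ω; length ≈ 2.44 cm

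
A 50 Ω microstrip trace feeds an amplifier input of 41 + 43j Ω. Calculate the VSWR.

VSWR ≈ 2.55

Γ = (Z_L − Z_0)/(Z_L + Z_0) = (-9 + j43)/(91 + j43)
|Γ| = 43.9/101 = 0.436
VSWR = (1 + |Γ|)/(1 − |Γ|) = 1.44/0.564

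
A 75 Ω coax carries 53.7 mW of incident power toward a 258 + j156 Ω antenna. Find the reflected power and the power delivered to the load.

P_reflected ≈ 23 mW; P_delivered ≈ 30.7 mW

|Γ| = |(183 + j156)/(333 + j156)| = 0.654
|Γ|² = 0.428
P_refl = |Γ|²·P_inc = 23 mW, P_del = (1 − |Γ|²)·P_inc = 30.7 mW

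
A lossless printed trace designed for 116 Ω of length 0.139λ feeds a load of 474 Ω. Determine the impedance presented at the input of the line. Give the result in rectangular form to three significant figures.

Z_in ≈ 46.4 − j87.7 Ω

βl = 2π × 0.139 = 50°
tan(βl) = tan(50°) = 1.19
Z_in = Z_0·(Z_L + jZ_0·tanβl)/(Z_0 + jZ_L·tanβl)
     = 116·(474 + j138)/(116 + j566)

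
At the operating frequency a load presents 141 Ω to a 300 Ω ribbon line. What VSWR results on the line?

Γ = (141 − 300)/(141 + 300) = -0.361
VSWR = (1 + 0.361)/(1 − 0.361)

VSWR ≈ 2.13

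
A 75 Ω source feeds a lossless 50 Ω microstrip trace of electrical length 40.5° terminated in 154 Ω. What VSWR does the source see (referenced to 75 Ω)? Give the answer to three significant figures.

VSWR ≈ 3.2

tan(βl) = 0.854
Z_in = Z_0·(Z_L + jZ_0·tanβl)/(Z_0 + jZ_L·tanβl) = 33.6 − j45.8 Ω
Γ_s = (Z_in − Z_s)/(Z_in + Z_s) = (-41.4 − j45.8)/(109 − j45.8), |Γ_s| = 0.523
VSWR = (1 + |Γ_s|)/(1 − |Γ_s|)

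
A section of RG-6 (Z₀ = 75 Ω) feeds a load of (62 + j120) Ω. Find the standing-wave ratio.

Γ = (Z_L − Z_0)/(Z_L + Z_0) = (-13 + j120)/(137 + j120)
|Γ| = 121/182 = 0.663
VSWR = (1 + |Γ|)/(1 − |Γ|) = 1.66/0.337

VSWR ≈ 4.93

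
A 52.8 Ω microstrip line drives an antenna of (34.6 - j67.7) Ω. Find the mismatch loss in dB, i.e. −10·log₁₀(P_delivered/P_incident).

Γ = (-18.2 − j67.7)/(87.4 − j67.7), |Γ| = 0.634
|Γ|² = 0.402, so P_del/P_inc = 1 − |Γ|² = 0.598
ML = −10·log₁₀(1 − |Γ|²)

mismatch loss ≈ 2.23 dB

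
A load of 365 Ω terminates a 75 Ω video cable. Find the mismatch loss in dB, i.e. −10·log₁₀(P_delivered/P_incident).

mismatch loss ≈ 2.47 dB

Γ = (365 − 75)/(365 + 75) = 0.659
|Γ|² = 0.434, so P_del/P_inc = 1 − |Γ|² = 0.566
ML = −10·log₁₀(1 − |Γ|²)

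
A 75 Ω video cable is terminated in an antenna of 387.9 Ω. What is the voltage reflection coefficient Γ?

Γ = (Z_L − Z_0)/(Z_L + Z_0) = (387.9 − 75)/(387.9 + 75) = 312.9/462.9

Γ = 0.676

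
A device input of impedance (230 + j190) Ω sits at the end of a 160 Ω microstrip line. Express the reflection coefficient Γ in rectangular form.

Γ = (Z_L − Z_0)/(Z_L + Z_0) = (70 + j190)/(390 + j190)

Γ ≈ 0.337 + j0.323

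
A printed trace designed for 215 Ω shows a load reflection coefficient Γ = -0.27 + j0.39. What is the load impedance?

Z_L ≈ 94.4 + j95 Ω

Z_L = Z_0·(1 + Γ)/(1 − Γ) = 215·(0.73 + j0.39)/(1.27 − j0.39)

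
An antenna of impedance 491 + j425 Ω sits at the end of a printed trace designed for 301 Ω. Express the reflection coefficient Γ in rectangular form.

Γ ≈ 0.41 + j0.317

Γ = (Z_L − Z_0)/(Z_L + Z_0) = (190 + j425)/(792 + j425)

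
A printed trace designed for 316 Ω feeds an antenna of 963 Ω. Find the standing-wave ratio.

VSWR ≈ 3.05

Γ = (963 − 316)/(963 + 316) = 0.506
VSWR = (1 + 0.506)/(1 − 0.506)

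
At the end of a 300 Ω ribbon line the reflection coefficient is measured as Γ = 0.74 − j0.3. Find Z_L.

Z_L ≈ 690 − j1140 Ω

Z_L = Z_0·(1 + Γ)/(1 − Γ) = 300·(1.74 − j0.3)/(0.26 + j0.3)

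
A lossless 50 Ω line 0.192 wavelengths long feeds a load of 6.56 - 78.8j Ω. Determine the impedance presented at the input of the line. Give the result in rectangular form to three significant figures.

βl = 2π × 0.192 = 69.1°
tan(βl) = tan(69.1°) = 2.62
Z_in = Z_0·(Z_L + jZ_0·tanβl)/(Z_0 + jZ_L·tanβl)
     = 50·(6.56 + j52.3)/(257 + j17.2)

Z_in ≈ 1.95 + j10.1 Ω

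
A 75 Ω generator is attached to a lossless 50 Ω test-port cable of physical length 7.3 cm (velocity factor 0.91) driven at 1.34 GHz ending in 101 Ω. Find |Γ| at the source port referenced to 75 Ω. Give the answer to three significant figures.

λ = v/f = 0.91·c / 1.34 GHz = 0.204 m
βl = 2π·l/λ = 2π × 0.358 = 129°
tan(βl) = -1.24
Z_in = Z_0·(Z_L + jZ_0·tanβl)/(Z_0 + jZ_L·tanβl) = 35.3 + j26.3 Ω
Γ_s = (Z_in − Z_s)/(Z_in + Z_s) = (-39.7 + j26.3)/(110 + j26.3), |Γ_s| = 0.42

|Γ| ≈ 0.42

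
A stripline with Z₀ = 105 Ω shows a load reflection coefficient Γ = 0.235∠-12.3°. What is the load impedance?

Z_L = Z_0·(1 + Γ)/(1 − Γ) = 105·(1.23 − j0.0501)/(0.77 + j0.0501)

Z_L ≈ 166 − j17.6 Ω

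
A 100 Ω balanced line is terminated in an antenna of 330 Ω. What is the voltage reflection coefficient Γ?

Γ = (Z_L − Z_0)/(Z_L + Z_0) = (330 − 100)/(330 + 100) = 230/430

Γ = 0.535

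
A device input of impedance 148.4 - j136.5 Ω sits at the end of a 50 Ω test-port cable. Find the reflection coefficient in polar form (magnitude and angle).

Γ ≈ 0.699 ∠ -19.7°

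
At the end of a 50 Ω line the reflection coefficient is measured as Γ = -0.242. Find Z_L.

Z_L = Z_0·(1 + Γ)/(1 − Γ) = 50·(0.758)/(1.24)

Z_L ≈ 30.5 Ω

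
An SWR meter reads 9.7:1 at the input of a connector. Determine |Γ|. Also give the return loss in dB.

|Γ| = (S − 1)/(S + 1) = (9.7 − 1)/(9.7 + 1) = 8.7/10.7
RL = −20·log₁₀|Γ| = −20·log₁₀(0.813)

|Γ| ≈ 0.813; return loss ≈ 1.8 dB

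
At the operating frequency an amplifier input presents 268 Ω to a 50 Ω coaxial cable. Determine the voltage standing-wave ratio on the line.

Γ = (268 − 50)/(268 + 50) = 0.686
VSWR = (1 + 0.686)/(1 − 0.686)

VSWR ≈ 5.36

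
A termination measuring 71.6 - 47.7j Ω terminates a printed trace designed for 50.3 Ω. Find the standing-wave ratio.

Γ = (Z_L − Z_0)/(Z_L + Z_0) = (21.3 − j47.7)/(121.9 − j47.7)
|Γ| = 52.2/131 = 0.399
VSWR = (1 + |Γ|)/(1 − |Γ|) = 1.4/0.601

VSWR ≈ 2.33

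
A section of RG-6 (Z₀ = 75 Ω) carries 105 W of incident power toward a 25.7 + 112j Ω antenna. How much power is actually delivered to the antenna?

P_delivered ≈ 35.7 W

|Γ| = |(-49.3 + j112)/(100.7 + j112)| = 0.812
|Γ|² = 0.66
P_refl = |Γ|²·P_inc = 69.3 W, P_del = (1 − |Γ|²)·P_inc = 35.7 W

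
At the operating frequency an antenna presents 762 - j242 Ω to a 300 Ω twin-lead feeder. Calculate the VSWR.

Γ = (Z_L − Z_0)/(Z_L + Z_0) = (462 − j242)/(1062 − j242)
|Γ| = 522/1090 = 0.479
VSWR = (1 + |Γ|)/(1 − |Γ|) = 1.48/0.521

VSWR ≈ 2.84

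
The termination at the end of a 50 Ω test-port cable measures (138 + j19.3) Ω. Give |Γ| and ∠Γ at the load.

Γ ≈ 0.477 ∠ 6.51°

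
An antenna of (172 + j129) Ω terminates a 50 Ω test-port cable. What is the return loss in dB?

RL ≈ 3.2 dB

Γ = (122 + j129)/(222 + j129), |Γ| = 0.692
RL = −20·log₁₀|Γ| = −20·log₁₀(0.692)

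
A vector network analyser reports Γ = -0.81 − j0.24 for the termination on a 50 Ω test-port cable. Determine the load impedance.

Z_L ≈ 4.29 − j7.2 Ω

Z_L = Z_0·(1 + Γ)/(1 − Γ) = 50·(0.19 − j0.24)/(1.81 + j0.24)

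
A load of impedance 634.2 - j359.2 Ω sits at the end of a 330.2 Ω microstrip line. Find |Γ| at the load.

Γ = (Z_L − Z_0)/(Z_L + Z_0) = (304 − j359.2)/(964.4 − j359.2)
|Γ| = 471/1030

|Γ| ≈ 0.457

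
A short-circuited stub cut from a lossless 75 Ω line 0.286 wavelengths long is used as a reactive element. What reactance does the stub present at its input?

X_in ≈ -326 Ω (capacitive)

βl = 2π × 0.286 = 103°
tan(βl) = -4.35
For a short-circuited stub, Z_in = jZ_0·tan(βl)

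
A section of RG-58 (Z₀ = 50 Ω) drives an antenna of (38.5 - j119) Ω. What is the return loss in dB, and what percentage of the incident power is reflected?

RL ≈ 1.87 dB; 65% of incident power reflected

Γ = (-11.5 − j119)/(88.5 − j119), |Γ| = 0.806
RL = −20·log₁₀(0.806) = 1.87 dB
P_refl/P_inc = |Γ|² = 0.65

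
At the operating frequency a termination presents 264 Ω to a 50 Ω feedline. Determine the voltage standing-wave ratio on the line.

VSWR ≈ 5.28

For a purely resistive load, VSWR = R_L/Z_0 or Z_0/R_L (whichever > 1) = 264/50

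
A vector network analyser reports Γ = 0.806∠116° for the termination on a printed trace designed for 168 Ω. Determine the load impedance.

Z_L ≈ 25 + j103 Ω

Z_L = Z_0·(1 + Γ)/(1 − Γ) = 168·(0.647 + j0.724)/(1.35 − j0.724)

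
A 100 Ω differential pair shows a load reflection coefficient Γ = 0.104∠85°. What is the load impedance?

Z_L ≈ 99.6 + j20.9 Ω

Z_L = Z_0·(1 + Γ)/(1 − Γ) = 100·(1.01 + j0.104)/(0.991 − j0.104)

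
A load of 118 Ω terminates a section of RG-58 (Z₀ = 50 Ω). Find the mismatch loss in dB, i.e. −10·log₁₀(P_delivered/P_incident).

Γ = (118 − 50)/(118 + 50) = 0.405
|Γ|² = 0.164, so P_del/P_inc = 1 − |Γ|² = 0.836
ML = −10·log₁₀(1 − |Γ|²)

mismatch loss ≈ 0.777 dB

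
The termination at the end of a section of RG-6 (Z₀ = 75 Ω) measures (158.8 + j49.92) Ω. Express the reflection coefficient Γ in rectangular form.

Γ ≈ 0.386 + j0.131

Γ = (Z_L − Z_0)/(Z_L + Z_0) = (83.8 + j49.92)/(233.8 + j49.92)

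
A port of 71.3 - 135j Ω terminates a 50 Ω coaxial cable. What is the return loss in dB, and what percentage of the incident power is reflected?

Γ = (21.3 − j135)/(121.3 − j135), |Γ| = 0.753
RL = −20·log₁₀(0.753) = 2.46 dB
P_refl/P_inc = |Γ|² = 0.567

RL ≈ 2.46 dB; 56.7% of incident power reflected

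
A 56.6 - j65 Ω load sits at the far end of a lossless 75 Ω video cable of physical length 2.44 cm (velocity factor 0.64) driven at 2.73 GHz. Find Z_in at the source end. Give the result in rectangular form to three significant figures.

λ = v/f = 0.64·c / 2.73 GHz = 0.0703 m
βl = 2π·l/λ = 2π × 0.347 = 125°
tan(βl) = tan(125°) = -1.43
Z_in = Z_0·(Z_L + jZ_0·tanβl)/(Z_0 + jZ_L·tanβl)
     = 75·(56.6 − j173)/(-18.2 − j81.1)

Z_in ≈ 141 + j83.8 Ω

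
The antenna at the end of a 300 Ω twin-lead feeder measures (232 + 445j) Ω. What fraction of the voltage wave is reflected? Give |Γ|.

|Γ| ≈ 0.649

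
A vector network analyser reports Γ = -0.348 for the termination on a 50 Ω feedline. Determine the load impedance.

Z_L ≈ 24.2 Ω

Z_L = Z_0·(1 + Γ)/(1 − Γ) = 50·(0.652)/(1.35)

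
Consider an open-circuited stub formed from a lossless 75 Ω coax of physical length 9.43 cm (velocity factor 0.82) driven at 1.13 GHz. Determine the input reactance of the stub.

X_in ≈ 168 Ω (inductive)

λ = v/f = 0.82·c / 1.13 GHz = 0.218 m
βl = 2π·l/λ = 2π × 0.433 = 156°
tan(βl) = -0.446
For an open-circuited stub, Z_in = −jZ_0·cot(βl) = −jZ_0/tan(βl)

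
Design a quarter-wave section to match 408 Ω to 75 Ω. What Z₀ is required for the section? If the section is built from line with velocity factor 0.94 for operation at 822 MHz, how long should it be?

Z_qwt ≈ 175 Ω; length ≈ 8.58 cm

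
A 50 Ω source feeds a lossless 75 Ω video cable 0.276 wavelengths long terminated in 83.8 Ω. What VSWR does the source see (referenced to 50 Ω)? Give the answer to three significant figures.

βl = 2π × 0.276 = 99.4°
tan(βl) = -6.07
Z_in = Z_0·(Z_L + jZ_0·tanβl)/(Z_0 + jZ_L·tanβl) = 67.5 + j2.41 Ω
Γ_s = (Z_in − Z_s)/(Z_in + Z_s) = (17.5 + j2.41)/(117 + j2.41), |Γ_s| = 0.15
VSWR = (1 + |Γ_s|)/(1 − |Γ_s|)

VSWR ≈ 1.35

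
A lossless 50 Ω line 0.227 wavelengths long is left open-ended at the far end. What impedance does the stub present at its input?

βl = 2π × 0.227 = 81.7°
tan(βl) = 6.87
For an open-ended stub, Z_in = −jZ_0·cot(βl) = −jZ_0/tan(βl)

Z_in ≈ −j7.28 Ω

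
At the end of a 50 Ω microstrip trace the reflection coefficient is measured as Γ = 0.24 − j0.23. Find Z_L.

Z_L ≈ 70.5 − j36.5 Ω

Z_L = Z_0·(1 + Γ)/(1 − Γ) = 50·(1.24 − j0.23)/(0.76 + j0.23)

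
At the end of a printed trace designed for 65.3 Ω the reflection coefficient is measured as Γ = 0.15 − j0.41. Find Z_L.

Z_L = Z_0·(1 + Γ)/(1 − Γ) = 65.3·(1.15 − j0.41)/(0.85 + j0.41)

Z_L ≈ 59.3 − j60.1 Ω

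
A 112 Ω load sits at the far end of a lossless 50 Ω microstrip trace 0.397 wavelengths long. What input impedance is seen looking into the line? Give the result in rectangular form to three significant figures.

Z_in ≈ 45.5 + j39.3 Ω

βl = 2π × 0.397 = 143°
tan(βl) = tan(143°) = -0.756
Z_in = Z_0·(Z_L + jZ_0·tanβl)/(Z_0 + jZ_L·tanβl)
     = 50·(112 − j37.8)/(50 − j84.6)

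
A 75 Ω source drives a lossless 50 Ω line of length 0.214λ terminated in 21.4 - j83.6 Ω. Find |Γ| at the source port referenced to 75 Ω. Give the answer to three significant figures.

βl = 2π × 0.214 = 77°
tan(βl) = 4.35
Z_in = Z_0·(Z_L + jZ_0·tanβl)/(Z_0 + jZ_L·tanβl) = 5.93 + j14.8 Ω
Γ_s = (Z_in − Z_s)/(Z_in + Z_s) = (-69.1 + j14.8)/(80.9 + j14.8), |Γ_s| = 0.859

|Γ| ≈ 0.859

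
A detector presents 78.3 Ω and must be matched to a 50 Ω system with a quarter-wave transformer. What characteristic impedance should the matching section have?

Z_qwt ≈ 62.6 Ω

Z_qwt = √(Z_0·R_L) = √(50 × 78.3) = √3915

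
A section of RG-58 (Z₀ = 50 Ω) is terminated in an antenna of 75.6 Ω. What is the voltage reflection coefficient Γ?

Γ = 0.204

Γ = (Z_L − Z_0)/(Z_L + Z_0) = (75.6 − 50)/(75.6 + 50) = 25.6/125.6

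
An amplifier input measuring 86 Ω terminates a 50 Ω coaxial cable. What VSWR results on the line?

VSWR ≈ 1.72

For a purely resistive load, VSWR = R_L/Z_0 or Z_0/R_L (whichever > 1) = 86/50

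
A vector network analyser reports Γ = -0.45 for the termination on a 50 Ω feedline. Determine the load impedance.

Z_L = Z_0·(1 + Γ)/(1 − Γ) = 50·(0.55)/(1.45)

Z_L ≈ 19 Ω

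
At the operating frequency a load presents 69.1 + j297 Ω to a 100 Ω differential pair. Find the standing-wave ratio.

Γ = (Z_L − Z_0)/(Z_L + Z_0) = (-30.9 + j297)/(169.1 + j297)
|Γ| = 299/342 = 0.874
VSWR = (1 + |Γ|)/(1 − |Γ|) = 1.87/0.126

VSWR ≈ 14.8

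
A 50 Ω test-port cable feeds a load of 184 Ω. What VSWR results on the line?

VSWR ≈ 3.68

Γ = (184 − 50)/(184 + 50) = 0.573
VSWR = (1 + 0.573)/(1 − 0.573)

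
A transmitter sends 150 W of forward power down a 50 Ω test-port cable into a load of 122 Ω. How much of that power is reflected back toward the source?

Γ = (122 − 50)/(122 + 50) = 0.419
|Γ|² = 0.175
P_refl = |Γ|²·P_inc = 26.3 W, P_del = (1 − |Γ|²)·P_inc = 124 W

P_reflected ≈ 26.3 W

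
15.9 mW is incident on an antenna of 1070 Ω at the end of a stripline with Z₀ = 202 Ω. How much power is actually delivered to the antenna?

P_delivered ≈ 8.5 mW

Γ = (1070 − 202)/(1070 + 202) = 0.682
|Γ|² = 0.466
P_refl = |Γ|²·P_inc = 7.4 mW, P_del = (1 − |Γ|²)·P_inc = 8.5 mW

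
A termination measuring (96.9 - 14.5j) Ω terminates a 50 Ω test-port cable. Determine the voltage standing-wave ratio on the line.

VSWR ≈ 2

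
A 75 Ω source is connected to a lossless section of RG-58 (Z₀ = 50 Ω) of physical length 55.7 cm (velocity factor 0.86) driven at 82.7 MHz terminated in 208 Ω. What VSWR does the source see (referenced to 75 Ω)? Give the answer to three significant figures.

VSWR ≈ 5.61

λ = v/f = 0.86·c / 82.7 MHz = 3.12 m
βl = 2π·l/λ = 2π × 0.179 = 64.3°
tan(βl) = 2.08
Z_in = Z_0·(Z_L + jZ_0·tanβl)/(Z_0 + jZ_L·tanβl) = 14.6 − j22.4 Ω
Γ_s = (Z_in − Z_s)/(Z_in + Z_s) = (-60.4 − j22.4)/(89.6 − j22.4), |Γ_s| = 0.697
VSWR = (1 + |Γ_s|)/(1 − |Γ_s|)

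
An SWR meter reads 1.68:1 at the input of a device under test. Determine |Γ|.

|Γ| = (S − 1)/(S + 1) = (1.68 − 1)/(1.68 + 1) = 0.68/2.68

|Γ| ≈ 0.254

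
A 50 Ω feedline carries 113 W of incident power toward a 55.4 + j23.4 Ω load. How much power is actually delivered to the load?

|Γ| = |(5.4 + j23.4)/(105.4 + j23.4)| = 0.222
|Γ|² = 0.0495
P_refl = |Γ|²·P_inc = 5.59 W, P_del = (1 − |Γ|²)·P_inc = 107 W

P_delivered ≈ 107 W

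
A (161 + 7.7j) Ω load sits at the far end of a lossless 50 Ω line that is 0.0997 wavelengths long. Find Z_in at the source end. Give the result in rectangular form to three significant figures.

βl = 2π × 0.0997 = 35.9°
tan(βl) = tan(35.9°) = 0.724
Z_in = Z_0·(Z_L + jZ_0·tanβl)/(Z_0 + jZ_L·tanβl)
     = 50·(161 + j43.9)/(44.4 + j117)

Z_in ≈ 39.4 − j54.1 Ω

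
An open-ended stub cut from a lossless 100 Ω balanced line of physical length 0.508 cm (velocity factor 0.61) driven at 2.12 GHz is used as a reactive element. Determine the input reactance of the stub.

λ = v/f = 0.61·c / 2.12 GHz = 0.0863 m
βl = 2π·l/λ = 2π × 0.0589 = 21.2°
tan(βl) = 0.388
For an open-ended stub, Z_in = −jZ_0·cot(βl) = −jZ_0/tan(βl)

X_in ≈ -258 Ω (capacitive)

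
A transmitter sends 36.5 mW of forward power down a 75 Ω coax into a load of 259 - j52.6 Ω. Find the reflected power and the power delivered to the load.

|Γ| = |(184 − j52.6)/(334 − j52.6)| = 0.566
|Γ|² = 0.32
P_refl = |Γ|²·P_inc = 11.7 mW, P_del = (1 − |Γ|²)·P_inc = 24.8 mW

P_reflected ≈ 11.7 mW; P_delivered ≈ 24.8 mW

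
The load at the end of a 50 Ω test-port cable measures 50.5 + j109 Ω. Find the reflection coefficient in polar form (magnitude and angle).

Γ ≈ 0.735 ∠ 42.4°

Γ = (Z_L − Z_0)/(Z_L + Z_0) = (0.5 + j109)/(100.5 + j109)
|Γ| = 109/148 = 0.735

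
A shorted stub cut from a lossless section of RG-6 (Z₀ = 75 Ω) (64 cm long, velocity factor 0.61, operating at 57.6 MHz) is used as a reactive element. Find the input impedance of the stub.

Z_in ≈ +j238 Ω

λ = v/f = 0.61·c / 57.6 MHz = 3.18 m
βl = 2π·l/λ = 2π × 0.201 = 72.5°
tan(βl) = 3.18
For a shorted stub, Z_in = jZ_0·tan(βl)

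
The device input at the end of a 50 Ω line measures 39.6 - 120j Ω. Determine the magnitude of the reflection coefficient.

|Γ| ≈ 0.804

Γ = (Z_L − Z_0)/(Z_L + Z_0) = (-10.4 − j120)/(89.6 − j120)
|Γ| = 120/150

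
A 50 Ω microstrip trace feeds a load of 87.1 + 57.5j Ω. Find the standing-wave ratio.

Γ = (Z_L − Z_0)/(Z_L + Z_0) = (37.1 + j57.5)/(137.1 + j57.5)
|Γ| = 68.4/149 = 0.46
VSWR = (1 + |Γ|)/(1 − |Γ|) = 1.46/0.54

VSWR ≈ 2.71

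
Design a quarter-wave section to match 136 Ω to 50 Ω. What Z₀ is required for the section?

Z_qwt ≈ 82.5 Ω

Z_qwt = √(Z_0·R_L) = √(50 × 136) = √6800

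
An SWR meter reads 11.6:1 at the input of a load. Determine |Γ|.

|Γ| ≈ 0.841

|Γ| = (S − 1)/(S + 1) = (11.6 − 1)/(11.6 + 1) = 10.6/12.6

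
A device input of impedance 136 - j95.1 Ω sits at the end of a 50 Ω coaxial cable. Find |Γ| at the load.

|Γ| ≈ 0.614

Γ = (Z_L − Z_0)/(Z_L + Z_0) = (86 − j95.1)/(186 − j95.1)
|Γ| = 128/209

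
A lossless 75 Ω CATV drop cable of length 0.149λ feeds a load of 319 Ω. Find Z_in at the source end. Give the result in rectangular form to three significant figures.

Z_in ≈ 26.4 − j50.6 Ω

βl = 2π × 0.149 = 53.6°
tan(βl) = tan(53.6°) = 1.36
Z_in = Z_0·(Z_L + jZ_0·tanβl)/(Z_0 + jZ_L·tanβl)
     = 75·(319 + j102)/(75 + j433)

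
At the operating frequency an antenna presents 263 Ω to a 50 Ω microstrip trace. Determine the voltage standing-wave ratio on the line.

VSWR ≈ 5.26

For a purely resistive load, VSWR = R_L/Z_0 or Z_0/R_L (whichever > 1) = 263/50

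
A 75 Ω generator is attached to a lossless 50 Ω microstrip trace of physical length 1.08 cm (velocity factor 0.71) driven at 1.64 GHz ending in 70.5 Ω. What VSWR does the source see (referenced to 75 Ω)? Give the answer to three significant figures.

VSWR ≈ 1.47

λ = v/f = 0.71·c / 1.64 GHz = 0.13 m
βl = 2π·l/λ = 2π × 0.0832 = 29.9°
tan(βl) = 0.576
Z_in = Z_0·(Z_L + jZ_0·tanβl)/(Z_0 + jZ_L·tanβl) = 56.6 − j17.1 Ω
Γ_s = (Z_in − Z_s)/(Z_in + Z_s) = (-18.4 − j17.1)/(132 − j17.1), |Γ_s| = 0.19
VSWR = (1 + |Γ_s|)/(1 − |Γ_s|)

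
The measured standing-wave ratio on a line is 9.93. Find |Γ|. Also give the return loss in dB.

|Γ| = (S − 1)/(S + 1) = (9.93 − 1)/(9.93 + 1) = 8.93/10.9
RL = −20·log₁₀|Γ| = −20·log₁₀(0.817)

|Γ| ≈ 0.817; return loss ≈ 1.76 dB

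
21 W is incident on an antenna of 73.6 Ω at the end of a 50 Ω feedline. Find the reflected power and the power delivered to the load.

Γ = (73.6 − 50)/(73.6 + 50) = 0.191
|Γ|² = 0.0365
P_refl = |Γ|²·P_inc = 0.766 W, P_del = (1 − |Γ|²)·P_inc = 20.2 W

P_reflected ≈ 0.766 W; P_delivered ≈ 20.2 W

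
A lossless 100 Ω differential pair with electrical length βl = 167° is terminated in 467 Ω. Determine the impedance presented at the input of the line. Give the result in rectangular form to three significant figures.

Z_in ≈ 227 + j222 Ω

tan(βl) = tan(167°) = -0.231
Z_in = Z_0·(Z_L + jZ_0·tanβl)/(Z_0 + jZ_L·tanβl)
     = 100·(467 − j23.1)/(100 − j108)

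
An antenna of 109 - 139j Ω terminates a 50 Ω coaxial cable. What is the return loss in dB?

Γ = (59 − j139)/(159 − j139), |Γ| = 0.715
RL = −20·log₁₀|Γ| = −20·log₁₀(0.715)

RL ≈ 2.91 dB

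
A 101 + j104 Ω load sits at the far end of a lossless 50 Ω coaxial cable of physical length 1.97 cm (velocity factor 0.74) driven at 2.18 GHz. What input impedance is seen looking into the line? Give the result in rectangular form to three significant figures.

Z_in ≈ 16.4 − j32.4 Ω

λ = v/f = 0.74·c / 2.18 GHz = 0.102 m
βl = 2π·l/λ = 2π × 0.193 = 69.6°
tan(βl) = tan(69.6°) = 2.69
Z_in = Z_0·(Z_L + jZ_0·tanβl)/(Z_0 + jZ_L·tanβl)
     = 50·(101 + j239)/(-230 + j272)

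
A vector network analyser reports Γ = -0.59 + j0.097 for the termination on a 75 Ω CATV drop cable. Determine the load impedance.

Z_L = Z_0·(1 + Γ)/(1 − Γ) = 75·(0.41 + j0.097)/(1.59 − j0.097)

Z_L ≈ 19 + j5.73 Ω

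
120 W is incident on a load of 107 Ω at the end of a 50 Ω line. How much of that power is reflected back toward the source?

Γ = (107 − 50)/(107 + 50) = 0.363
|Γ|² = 0.132
P_refl = |Γ|²·P_inc = 15.8 W, P_del = (1 − |Γ|²)·P_inc = 104 W

P_reflected ≈ 15.8 W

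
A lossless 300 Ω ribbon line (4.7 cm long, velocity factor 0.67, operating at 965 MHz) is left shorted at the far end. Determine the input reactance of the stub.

X_in ≈ 1950 Ω (inductive)

λ = v/f = 0.67·c / 965 MHz = 0.208 m
βl = 2π·l/λ = 2π × 0.226 = 81.2°
tan(βl) = 6.48
For a shorted stub, Z_in = jZ_0·tan(βl)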